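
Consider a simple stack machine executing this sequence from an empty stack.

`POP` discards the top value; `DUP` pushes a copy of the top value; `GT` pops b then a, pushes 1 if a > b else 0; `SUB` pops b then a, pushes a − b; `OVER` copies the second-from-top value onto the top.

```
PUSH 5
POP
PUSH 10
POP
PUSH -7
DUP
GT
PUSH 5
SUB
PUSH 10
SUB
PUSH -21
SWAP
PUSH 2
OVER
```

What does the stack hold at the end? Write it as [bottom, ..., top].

[-21, -15, 2, -15]

PUSH 5   -> 5
POP      -> (empty)
PUSH 10  -> 10
POP      -> (empty)
PUSH -7  -> -7
DUP      -> -7 -7
GT       -> 0
PUSH 5   -> 0 5
SUB      -> -5
PUSH 10  -> -5 10
SUB      -> -15
PUSH -21 -> -15 -21
SWAP     -> -21 -15
PUSH 2   -> -21 -15 2
OVER     -> -21 -15 2 -15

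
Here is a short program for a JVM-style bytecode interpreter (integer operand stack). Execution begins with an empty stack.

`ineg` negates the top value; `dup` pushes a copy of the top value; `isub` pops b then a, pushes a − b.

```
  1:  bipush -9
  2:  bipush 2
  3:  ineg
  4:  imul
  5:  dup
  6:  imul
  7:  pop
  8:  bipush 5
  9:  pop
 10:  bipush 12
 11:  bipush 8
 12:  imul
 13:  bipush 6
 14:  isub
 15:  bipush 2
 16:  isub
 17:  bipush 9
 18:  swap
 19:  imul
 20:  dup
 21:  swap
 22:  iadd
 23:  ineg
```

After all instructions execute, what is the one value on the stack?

bipush -9 → -9
bipush 2  → -9 2
ineg      → -9 -2
imul      → 18
dup       → 18 18
imul      → 324
pop       → (empty)
bipush 5  → 5
pop       → (empty)
bipush 12 → 12
bipush 8  → 12 8
imul      → 96
bipush 6  → 96 6
isub      → 90
bipush 2  → 90 2
isub      → 88
bipush 9  → 88 9
swap      → 9 88
imul      → 792
dup       → 792 792
swap      → 792 792
iadd      → 1584
ineg      → -1584

-1584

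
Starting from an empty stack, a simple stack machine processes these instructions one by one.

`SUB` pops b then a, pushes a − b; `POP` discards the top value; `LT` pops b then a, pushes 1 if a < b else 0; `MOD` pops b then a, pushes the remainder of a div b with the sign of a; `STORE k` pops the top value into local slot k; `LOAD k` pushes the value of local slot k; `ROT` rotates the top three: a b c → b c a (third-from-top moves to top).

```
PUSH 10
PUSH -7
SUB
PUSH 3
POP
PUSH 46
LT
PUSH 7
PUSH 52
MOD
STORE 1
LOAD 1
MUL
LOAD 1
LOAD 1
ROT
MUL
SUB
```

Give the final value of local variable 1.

7

PUSH 10 : [10]
PUSH -7 : [10, -7]
SUB     : [17]
PUSH 3  : [17, 3]
POP     : [17]
PUSH 46 : [17, 46]
LT      : [1]
PUSH 7  : [1, 7]
PUSH 52 : [1, 7, 52]
MOD     : [1, 7]
STORE 1 : [1]
LOAD 1  : [1, 7]
MUL     : [7]
LOAD 1  : [7, 7]
LOAD 1  : [7, 7, 7]
ROT     : [7, 7, 7]
MUL     : [7, 49]
SUB     : [-42]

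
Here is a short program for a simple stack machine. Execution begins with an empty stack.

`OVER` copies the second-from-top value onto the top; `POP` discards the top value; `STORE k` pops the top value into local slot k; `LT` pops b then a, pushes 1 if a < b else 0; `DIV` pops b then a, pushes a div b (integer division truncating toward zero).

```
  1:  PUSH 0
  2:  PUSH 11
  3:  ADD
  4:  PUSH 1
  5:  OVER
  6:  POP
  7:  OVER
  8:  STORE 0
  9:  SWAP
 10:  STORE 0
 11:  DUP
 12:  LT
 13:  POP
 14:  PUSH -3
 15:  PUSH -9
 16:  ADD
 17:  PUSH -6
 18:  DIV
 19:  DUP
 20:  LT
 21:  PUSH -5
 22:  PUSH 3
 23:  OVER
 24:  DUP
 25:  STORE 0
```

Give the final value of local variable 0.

PUSH 0  -> [0]
PUSH 11 -> [0, 11]
ADD     -> [11]
PUSH 1  -> [11, 1]
OVER    -> [11, 1, 11]
POP     -> [11, 1]
OVER    -> [11, 1, 11]
STORE 0 -> [11, 1]
SWAP    -> [1, 11]
STORE 0 -> [1]
DUP     -> [1, 1]
LT      -> [0]
POP     -> []
PUSH -3 -> [-3]
PUSH -9 -> [-3, -9]
ADD     -> [-12]
PUSH -6 -> [-12, -6]
DIV     -> [2]
DUP     -> [2, 2]
LT      -> [0]
PUSH -5 -> [0, -5]
PUSH 3  -> [0, -5, 3]
OVER    -> [0, -5, 3, -5]
DUP     -> [0, -5, 3, -5, -5]
STORE 0 -> [0, -5, 3, -5]

-5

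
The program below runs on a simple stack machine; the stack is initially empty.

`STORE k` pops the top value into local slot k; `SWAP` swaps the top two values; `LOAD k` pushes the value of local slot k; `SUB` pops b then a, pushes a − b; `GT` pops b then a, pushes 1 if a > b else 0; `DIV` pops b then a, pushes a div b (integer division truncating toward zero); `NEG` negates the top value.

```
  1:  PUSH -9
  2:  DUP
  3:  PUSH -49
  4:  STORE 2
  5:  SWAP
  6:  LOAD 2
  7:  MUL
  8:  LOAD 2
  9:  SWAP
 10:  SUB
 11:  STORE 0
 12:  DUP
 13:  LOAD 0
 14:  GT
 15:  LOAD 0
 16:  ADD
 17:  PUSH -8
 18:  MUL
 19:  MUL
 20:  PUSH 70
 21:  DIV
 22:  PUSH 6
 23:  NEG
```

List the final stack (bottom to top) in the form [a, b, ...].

[-502, -6]

PUSH -9  → -9
DUP      → -9 -9
PUSH -49 → -9 -9 -49
STORE 2  → -9 -9
SWAP     → -9 -9
LOAD 2   → -9 -9 -49
MUL      → -9 441
LOAD 2   → -9 441 -49
SWAP     → -9 -49 441
SUB      → -9 -490
STORE 0  → -9
DUP      → -9 -9
LOAD 0   → -9 -9 -490
GT       → -9 1
LOAD 0   → -9 1 -490
ADD      → -9 -489
PUSH -8  → -9 -489 -8
MUL      → -9 3912
MUL      → -35208
PUSH 70  → -35208 70
DIV      → -502
PUSH 6   → -502 6
NEG      → -502 -6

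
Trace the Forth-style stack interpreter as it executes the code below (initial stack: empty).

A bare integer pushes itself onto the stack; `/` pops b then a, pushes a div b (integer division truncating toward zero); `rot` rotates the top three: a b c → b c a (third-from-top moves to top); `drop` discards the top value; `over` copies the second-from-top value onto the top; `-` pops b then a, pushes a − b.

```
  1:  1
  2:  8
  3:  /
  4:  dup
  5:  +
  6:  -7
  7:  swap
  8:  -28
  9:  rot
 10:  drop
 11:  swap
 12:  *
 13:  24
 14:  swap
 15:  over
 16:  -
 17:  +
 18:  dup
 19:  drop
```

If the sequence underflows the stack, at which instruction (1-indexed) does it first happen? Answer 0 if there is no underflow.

1    -> 1
8    -> 1 8
/    -> 0
dup  -> 0 0
+    -> 0
-7   -> 0 -7
swap -> -7 0
-28  -> -7 0 -28
rot  -> 0 -28 -7
drop -> 0 -28
swap -> -28 0
*    -> 0
24   -> 0 24
swap -> 24 0
over -> 24 0 24
-    -> 24 -24
+    -> 0
dup  -> 0 0
drop -> 0

0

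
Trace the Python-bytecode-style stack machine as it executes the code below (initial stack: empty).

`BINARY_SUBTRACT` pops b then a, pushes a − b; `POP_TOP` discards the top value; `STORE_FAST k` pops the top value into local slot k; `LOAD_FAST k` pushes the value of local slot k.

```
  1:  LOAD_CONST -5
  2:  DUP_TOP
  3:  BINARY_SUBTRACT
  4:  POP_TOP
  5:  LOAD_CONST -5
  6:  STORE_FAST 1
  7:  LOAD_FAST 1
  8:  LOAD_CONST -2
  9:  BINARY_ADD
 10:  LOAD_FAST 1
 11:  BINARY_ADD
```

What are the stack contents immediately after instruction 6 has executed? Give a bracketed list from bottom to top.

[]

LOAD_CONST -5   → [-5]
DUP_TOP         → [-5, -5]
BINARY_SUBTRACT → [0]
POP_TOP         → []
LOAD_CONST -5   → [-5]
STORE_FAST 1    → []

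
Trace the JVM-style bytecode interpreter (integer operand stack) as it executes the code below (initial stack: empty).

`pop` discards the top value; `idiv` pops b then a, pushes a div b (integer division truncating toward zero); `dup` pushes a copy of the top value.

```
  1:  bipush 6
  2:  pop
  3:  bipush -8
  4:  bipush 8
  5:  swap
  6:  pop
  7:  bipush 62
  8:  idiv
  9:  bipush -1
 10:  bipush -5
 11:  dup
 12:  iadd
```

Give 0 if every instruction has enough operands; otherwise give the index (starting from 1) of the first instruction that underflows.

0

bipush 6   6
pop        (empty)
bipush -8  -8
bipush 8   -8 8
swap       8 -8
pop        8
bipush 62  8 62
idiv       0
bipush -1  0 -1
bipush -5  0 -1 -5
dup        0 -1 -5 -5
iadd       0 -1 -10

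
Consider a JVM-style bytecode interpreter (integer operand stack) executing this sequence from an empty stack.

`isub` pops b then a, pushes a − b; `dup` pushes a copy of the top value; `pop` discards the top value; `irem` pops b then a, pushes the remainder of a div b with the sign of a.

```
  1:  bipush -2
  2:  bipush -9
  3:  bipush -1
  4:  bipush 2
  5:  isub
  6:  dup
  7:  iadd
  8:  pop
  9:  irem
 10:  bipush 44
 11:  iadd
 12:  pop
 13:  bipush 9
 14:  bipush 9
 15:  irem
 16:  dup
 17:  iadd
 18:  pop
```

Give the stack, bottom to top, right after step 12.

[]

bipush -2 : -2
bipush -9 : -2 -9
bipush -1 : -2 -9 -1
bipush 2  : -2 -9 -1 2
isub      : -2 -9 -3
dup       : -2 -9 -3 -3
iadd      : -2 -9 -6
pop       : -2 -9
irem      : -2
bipush 44 : -2 44
iadd      : 42
pop       : (empty)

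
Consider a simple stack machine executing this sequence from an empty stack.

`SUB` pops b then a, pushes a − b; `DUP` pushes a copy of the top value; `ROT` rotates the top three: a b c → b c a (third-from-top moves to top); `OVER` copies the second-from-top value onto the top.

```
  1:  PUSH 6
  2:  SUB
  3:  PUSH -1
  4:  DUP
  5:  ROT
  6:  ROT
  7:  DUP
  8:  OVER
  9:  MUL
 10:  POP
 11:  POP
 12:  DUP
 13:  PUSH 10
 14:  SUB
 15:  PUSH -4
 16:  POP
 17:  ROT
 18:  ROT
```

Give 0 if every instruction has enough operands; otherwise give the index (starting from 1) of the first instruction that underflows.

PUSH 6 → 6
SUB  — needs 2 operands, stack has 1 → underflow

2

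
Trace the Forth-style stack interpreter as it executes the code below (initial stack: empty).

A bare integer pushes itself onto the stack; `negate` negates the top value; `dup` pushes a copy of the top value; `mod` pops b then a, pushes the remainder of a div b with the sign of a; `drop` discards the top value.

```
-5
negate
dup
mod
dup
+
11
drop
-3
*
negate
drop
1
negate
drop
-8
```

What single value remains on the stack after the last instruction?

-8

-5      [-5]
negate  [5]
dup     [5, 5]
mod     [0]
dup     [0, 0]
+       [0]
11      [0, 11]
drop    [0]
-3      [0, -3]
*       [0]
negate  [0]
drop    []
1       [1]
negate  [-1]
drop    []
-8      [-8]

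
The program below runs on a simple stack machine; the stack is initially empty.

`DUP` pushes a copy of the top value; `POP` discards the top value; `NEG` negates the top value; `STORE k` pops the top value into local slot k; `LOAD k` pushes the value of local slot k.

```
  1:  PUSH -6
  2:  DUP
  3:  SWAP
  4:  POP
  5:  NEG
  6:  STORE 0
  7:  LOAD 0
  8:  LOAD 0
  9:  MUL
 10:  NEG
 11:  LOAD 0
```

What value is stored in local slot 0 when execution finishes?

6

PUSH -6 -> -6
DUP     -> -6 -6
SWAP    -> -6 -6
POP     -> -6
NEG     -> 6
STORE 0 -> (empty)
LOAD 0  -> 6
LOAD 0  -> 6 6
MUL     -> 36
NEG     -> -36
LOAD 0  -> -36 6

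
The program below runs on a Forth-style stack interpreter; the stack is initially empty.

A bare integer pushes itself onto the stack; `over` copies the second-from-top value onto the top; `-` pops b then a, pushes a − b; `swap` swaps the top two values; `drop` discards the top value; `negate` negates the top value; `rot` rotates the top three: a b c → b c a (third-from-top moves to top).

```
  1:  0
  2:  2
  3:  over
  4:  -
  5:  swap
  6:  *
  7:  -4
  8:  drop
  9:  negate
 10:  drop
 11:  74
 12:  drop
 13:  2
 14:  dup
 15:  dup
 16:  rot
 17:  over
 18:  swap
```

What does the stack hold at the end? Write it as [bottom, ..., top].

0       0
2       0 2
over    0 2 0
-       0 2
swap    2 0
*       0
-4      0 -4
drop    0
negate  0
drop    (empty)
74      74
drop    (empty)
2       2
dup     2 2
dup     2 2 2
rot     2 2 2
over    2 2 2 2
swap    2 2 2 2

[2, 2, 2, 2]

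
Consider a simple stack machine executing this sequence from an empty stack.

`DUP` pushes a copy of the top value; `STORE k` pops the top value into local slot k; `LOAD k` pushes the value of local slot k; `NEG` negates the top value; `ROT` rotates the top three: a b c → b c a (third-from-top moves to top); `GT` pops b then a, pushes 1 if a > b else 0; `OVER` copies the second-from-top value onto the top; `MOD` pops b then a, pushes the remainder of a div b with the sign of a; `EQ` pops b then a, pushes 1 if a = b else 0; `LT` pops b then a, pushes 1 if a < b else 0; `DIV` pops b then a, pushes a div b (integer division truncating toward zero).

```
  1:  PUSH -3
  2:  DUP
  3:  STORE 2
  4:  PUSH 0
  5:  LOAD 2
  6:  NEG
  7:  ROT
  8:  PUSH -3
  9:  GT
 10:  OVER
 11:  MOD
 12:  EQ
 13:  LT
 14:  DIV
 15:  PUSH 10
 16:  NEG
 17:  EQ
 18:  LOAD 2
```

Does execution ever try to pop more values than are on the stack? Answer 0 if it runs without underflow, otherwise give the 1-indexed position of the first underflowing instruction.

14

PUSH -3 → [-3]
DUP     → [-3, -3]
STORE 2 → [-3]
PUSH 0  → [-3, 0]
LOAD 2  → [-3, 0, -3]
NEG     → [-3, 0, 3]
ROT     → [0, 3, -3]
PUSH -3 → [0, 3, -3, -3]
GT      → [0, 3, 0]
OVER    → [0, 3, 0, 3]
MOD     → [0, 3, 0]
EQ      → [0, 0]
LT      → [0]
DIV  — needs 2 operands, stack has 1 → underflow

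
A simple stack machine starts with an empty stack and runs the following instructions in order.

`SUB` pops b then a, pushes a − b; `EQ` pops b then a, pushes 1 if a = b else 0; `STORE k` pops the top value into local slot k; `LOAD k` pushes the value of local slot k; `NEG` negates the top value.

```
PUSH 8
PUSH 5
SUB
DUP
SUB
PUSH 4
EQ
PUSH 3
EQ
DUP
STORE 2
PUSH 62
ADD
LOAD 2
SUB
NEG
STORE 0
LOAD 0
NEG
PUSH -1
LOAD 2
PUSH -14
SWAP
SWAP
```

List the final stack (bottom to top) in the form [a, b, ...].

[62, -1, 0, -14]

PUSH 8   → 8
PUSH 5   → 8 5
SUB      → 3
DUP      → 3 3
SUB      → 0
PUSH 4   → 0 4
EQ       → 0
PUSH 3   → 0 3
EQ       → 0
DUP      → 0 0
STORE 2  → 0
PUSH 62  → 0 62
ADD      → 62
LOAD 2   → 62 0
SUB      → 62
NEG      → -62
STORE 0  → (empty)
LOAD 0   → -62
NEG      → 62
PUSH -1  → 62 -1
LOAD 2   → 62 -1 0
PUSH -14 → 62 -1 0 -14
SWAP     → 62 -1 -14 0
SWAP     → 62 -1 0 -14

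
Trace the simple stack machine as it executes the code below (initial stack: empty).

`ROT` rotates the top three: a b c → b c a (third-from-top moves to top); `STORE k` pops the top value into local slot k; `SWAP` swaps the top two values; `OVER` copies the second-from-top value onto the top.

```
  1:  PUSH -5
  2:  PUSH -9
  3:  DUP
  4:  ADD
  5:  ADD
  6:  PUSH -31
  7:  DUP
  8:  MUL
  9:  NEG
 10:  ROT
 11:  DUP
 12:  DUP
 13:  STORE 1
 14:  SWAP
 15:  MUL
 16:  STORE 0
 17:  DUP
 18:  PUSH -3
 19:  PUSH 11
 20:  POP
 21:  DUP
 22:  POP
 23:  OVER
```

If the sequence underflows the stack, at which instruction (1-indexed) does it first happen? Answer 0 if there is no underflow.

PUSH -5  -> -5
PUSH -9  -> -5 -9
DUP      -> -5 -9 -9
ADD      -> -5 -18
ADD      -> -23
PUSH -31 -> -23 -31
DUP      -> -23 -31 -31
MUL      -> -23 961
NEG      -> -23 -961
ROT  — needs 3 operands, stack has 2 → underflow

10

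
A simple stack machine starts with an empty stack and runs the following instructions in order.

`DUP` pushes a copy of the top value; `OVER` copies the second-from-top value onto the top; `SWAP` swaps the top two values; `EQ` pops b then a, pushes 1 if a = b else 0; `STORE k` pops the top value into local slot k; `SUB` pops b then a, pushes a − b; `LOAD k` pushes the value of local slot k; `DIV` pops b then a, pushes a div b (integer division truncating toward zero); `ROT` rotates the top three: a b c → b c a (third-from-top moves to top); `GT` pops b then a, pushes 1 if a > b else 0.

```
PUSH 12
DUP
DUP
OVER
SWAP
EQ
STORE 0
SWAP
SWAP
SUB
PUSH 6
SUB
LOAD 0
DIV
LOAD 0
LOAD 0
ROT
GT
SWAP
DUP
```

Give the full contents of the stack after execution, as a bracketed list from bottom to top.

[1, 1, 1]

PUSH 12 → [12]
DUP     → [12, 12]
DUP     → [12, 12, 12]
OVER    → [12, 12, 12, 12]
SWAP    → [12, 12, 12, 12]
EQ      → [12, 12, 1]
STORE 0 → [12, 12]
SWAP    → [12, 12]
SWAP    → [12, 12]
SUB     → [0]
PUSH 6  → [0, 6]
SUB     → [-6]
LOAD 0  → [-6, 1]
DIV     → [-6]
LOAD 0  → [-6, 1]
LOAD 0  → [-6, 1, 1]
ROT     → [1, 1, -6]
GT      → [1, 1]
SWAP    → [1, 1]
DUP     → [1, 1, 1]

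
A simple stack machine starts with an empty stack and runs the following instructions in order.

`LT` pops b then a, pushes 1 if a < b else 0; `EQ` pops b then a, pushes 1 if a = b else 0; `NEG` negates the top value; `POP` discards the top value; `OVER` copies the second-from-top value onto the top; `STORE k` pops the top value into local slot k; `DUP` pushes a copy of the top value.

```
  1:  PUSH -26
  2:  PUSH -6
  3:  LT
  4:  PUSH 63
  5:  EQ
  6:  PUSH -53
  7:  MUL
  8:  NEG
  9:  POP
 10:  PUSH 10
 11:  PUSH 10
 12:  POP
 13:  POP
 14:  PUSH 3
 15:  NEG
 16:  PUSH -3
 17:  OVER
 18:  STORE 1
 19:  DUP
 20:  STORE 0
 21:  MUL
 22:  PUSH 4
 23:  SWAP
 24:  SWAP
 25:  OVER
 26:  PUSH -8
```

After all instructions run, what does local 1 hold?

-3

PUSH -26 : [-26]
PUSH -6  : [-26, -6]
LT       : [1]
PUSH 63  : [1, 63]
EQ       : [0]
PUSH -53 : [0, -53]
MUL      : [0]
NEG      : [0]
POP      : []
PUSH 10  : [10]
PUSH 10  : [10, 10]
POP      : [10]
POP      : []
PUSH 3   : [3]
NEG      : [-3]
PUSH -3  : [-3, -3]
OVER     : [-3, -3, -3]
STORE 1  : [-3, -3]
DUP      : [-3, -3, -3]
STORE 0  : [-3, -3]
MUL      : [9]
PUSH 4   : [9, 4]
SWAP     : [4, 9]
SWAP     : [9, 4]
OVER     : [9, 4, 9]
PUSH -8  : [9, 4, 9, -8]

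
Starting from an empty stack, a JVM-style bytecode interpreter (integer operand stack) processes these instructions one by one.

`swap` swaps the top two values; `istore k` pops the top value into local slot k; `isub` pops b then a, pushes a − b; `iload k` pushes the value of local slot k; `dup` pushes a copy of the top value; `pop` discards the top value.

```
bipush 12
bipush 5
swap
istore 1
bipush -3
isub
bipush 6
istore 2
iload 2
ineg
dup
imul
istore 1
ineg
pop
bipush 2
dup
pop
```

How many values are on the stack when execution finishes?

1

bipush 12 → 12
bipush 5  → 12 5
swap      → 5 12
istore 1  → 5
bipush -3 → 5 -3
isub      → 8
bipush 6  → 8 6
istore 2  → 8
iload 2   → 8 6
ineg      → 8 -6
dup       → 8 -6 -6
imul      → 8 36
istore 1  → 8
ineg      → -8
pop       → (empty)
bipush 2  → 2
dup       → 2 2
pop       → 2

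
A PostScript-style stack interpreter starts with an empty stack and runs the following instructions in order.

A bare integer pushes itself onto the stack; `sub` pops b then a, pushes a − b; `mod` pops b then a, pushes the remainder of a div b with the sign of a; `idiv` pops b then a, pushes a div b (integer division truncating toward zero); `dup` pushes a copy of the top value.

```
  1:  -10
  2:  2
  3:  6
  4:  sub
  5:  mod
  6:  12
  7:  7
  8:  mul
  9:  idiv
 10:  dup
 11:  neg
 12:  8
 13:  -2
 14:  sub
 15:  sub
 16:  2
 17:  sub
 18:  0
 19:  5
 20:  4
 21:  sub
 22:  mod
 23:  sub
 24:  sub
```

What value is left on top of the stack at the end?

-10  -> -10
2    -> -10 2
6    -> -10 2 6
sub  -> -10 -4
mod  -> -2
12   -> -2 12
7    -> -2 12 7
mul  -> -2 84
idiv -> 0
dup  -> 0 0
neg  -> 0 0
8    -> 0 0 8
-2   -> 0 0 8 -2
sub  -> 0 0 10
sub  -> 0 -10
2    -> 0 -10 2
sub  -> 0 -12
0    -> 0 -12 0
5    -> 0 -12 0 5
4    -> 0 -12 0 5 4
sub  -> 0 -12 0 1
mod  -> 0 -12 0
sub  -> 0 -12
sub  -> 12

12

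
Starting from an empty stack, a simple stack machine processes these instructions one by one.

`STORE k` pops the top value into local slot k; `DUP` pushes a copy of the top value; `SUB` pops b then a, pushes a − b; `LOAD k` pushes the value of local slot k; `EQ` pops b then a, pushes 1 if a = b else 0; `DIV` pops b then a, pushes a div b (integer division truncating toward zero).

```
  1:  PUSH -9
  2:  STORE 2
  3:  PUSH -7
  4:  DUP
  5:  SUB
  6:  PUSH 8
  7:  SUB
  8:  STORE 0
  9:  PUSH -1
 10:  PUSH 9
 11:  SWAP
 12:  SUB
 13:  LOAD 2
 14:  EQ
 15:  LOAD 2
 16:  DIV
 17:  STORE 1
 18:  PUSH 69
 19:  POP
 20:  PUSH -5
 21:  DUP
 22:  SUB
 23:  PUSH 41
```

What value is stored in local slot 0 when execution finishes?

-8

PUSH -9  -9
STORE 2  (empty)
PUSH -7  -7
DUP      -7 -7
SUB      0
PUSH 8   0 8
SUB      -8
STORE 0  (empty)
PUSH -1  -1
PUSH 9   -1 9
SWAP     9 -1
SUB      10
LOAD 2   10 -9
EQ       0
LOAD 2   0 -9
DIV      0
STORE 1  (empty)
PUSH 69  69
POP      (empty)
PUSH -5  -5
DUP      -5 -5
SUB      0
PUSH 41  0 41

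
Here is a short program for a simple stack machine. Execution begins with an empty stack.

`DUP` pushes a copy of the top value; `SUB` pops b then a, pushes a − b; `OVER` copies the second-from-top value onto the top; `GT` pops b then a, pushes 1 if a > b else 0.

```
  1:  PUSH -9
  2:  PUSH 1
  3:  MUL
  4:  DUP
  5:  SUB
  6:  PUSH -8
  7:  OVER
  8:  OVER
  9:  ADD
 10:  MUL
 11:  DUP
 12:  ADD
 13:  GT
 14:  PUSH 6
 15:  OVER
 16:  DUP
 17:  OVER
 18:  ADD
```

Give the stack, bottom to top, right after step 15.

PUSH -9 → [-9]
PUSH 1  → [-9, 1]
MUL     → [-9]
DUP     → [-9, -9]
SUB     → [0]
PUSH -8 → [0, -8]
OVER    → [0, -8, 0]
OVER    → [0, -8, 0, -8]
ADD     → [0, -8, -8]
MUL     → [0, 64]
DUP     → [0, 64, 64]
ADD     → [0, 128]
GT      → [0]
PUSH 6  → [0, 6]
OVER    → [0, 6, 0]

[0, 6, 0]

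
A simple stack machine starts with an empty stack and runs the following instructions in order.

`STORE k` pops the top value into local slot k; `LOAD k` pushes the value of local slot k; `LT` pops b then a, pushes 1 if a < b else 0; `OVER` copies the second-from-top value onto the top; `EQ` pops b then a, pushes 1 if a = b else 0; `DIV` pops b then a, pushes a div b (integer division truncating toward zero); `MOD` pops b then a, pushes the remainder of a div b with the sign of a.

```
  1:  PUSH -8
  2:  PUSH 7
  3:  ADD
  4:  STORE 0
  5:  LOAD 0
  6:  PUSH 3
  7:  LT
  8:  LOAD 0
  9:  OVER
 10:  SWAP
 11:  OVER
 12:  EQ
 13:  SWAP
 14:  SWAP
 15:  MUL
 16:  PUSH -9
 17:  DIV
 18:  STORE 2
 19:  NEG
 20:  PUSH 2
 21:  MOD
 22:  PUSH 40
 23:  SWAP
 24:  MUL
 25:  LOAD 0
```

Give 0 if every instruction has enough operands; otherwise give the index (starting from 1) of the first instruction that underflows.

PUSH -8 → -8
PUSH 7  → -8 7
ADD     → -1
STORE 0 → (empty)
LOAD 0  → -1
PUSH 3  → -1 3
LT      → 1
LOAD 0  → 1 -1
OVER    → 1 -1 1
SWAP    → 1 1 -1
OVER    → 1 1 -1 1
EQ      → 1 1 0
SWAP    → 1 0 1
SWAP    → 1 1 0
MUL     → 1 0
PUSH -9 → 1 0 -9
DIV     → 1 0
STORE 2 → 1
NEG     → -1
PUSH 2  → -1 2
MOD     → -1
PUSH 40 → -1 40
SWAP    → 40 -1
MUL     → -40
LOAD 0  → -40 -1

0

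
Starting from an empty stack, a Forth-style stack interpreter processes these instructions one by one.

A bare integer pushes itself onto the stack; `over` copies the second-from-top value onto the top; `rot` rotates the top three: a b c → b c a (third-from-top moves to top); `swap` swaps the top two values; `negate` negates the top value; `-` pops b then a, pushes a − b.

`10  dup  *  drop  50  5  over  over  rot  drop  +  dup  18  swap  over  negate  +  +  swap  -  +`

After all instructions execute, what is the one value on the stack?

50

10     → 10
dup    → 10 10
*      → 100
drop   → (empty)
50     → 50
5      → 50 5
over   → 50 5 50
over   → 50 5 50 5
rot    → 50 50 5 5
drop   → 50 50 5
+      → 50 55
dup    → 50 55 55
18     → 50 55 55 18
swap   → 50 55 18 55
over   → 50 55 18 55 18
negate → 50 55 18 55 -18
+      → 50 55 18 37
+      → 50 55 55
swap   → 50 55 55
-      → 50 0
+      → 50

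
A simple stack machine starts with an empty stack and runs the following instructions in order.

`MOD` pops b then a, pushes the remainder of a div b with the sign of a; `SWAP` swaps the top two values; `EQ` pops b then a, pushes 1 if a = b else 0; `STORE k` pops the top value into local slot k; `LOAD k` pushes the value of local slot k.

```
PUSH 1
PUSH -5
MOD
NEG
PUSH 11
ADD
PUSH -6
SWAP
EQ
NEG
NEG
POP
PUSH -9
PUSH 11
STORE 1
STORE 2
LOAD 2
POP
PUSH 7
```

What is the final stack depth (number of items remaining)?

1

PUSH 1  → 1
PUSH -5 → 1 -5
MOD     → 1
NEG     → -1
PUSH 11 → -1 11
ADD     → 10
PUSH -6 → 10 -6
SWAP    → -6 10
EQ      → 0
NEG     → 0
NEG     → 0
POP     → (empty)
PUSH -9 → -9
PUSH 11 → -9 11
STORE 1 → -9
STORE 2 → (empty)
LOAD 2  → -9
POP     → (empty)
PUSH 7  → 7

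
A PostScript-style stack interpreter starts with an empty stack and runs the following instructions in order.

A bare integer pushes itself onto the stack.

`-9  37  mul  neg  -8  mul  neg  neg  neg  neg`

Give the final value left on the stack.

-9  -> -9
37  -> -9 37
mul -> -333
neg -> 333
-8  -> 333 -8
mul -> -2664
neg -> 2664
neg -> -2664
neg -> 2664
neg -> -2664

-2664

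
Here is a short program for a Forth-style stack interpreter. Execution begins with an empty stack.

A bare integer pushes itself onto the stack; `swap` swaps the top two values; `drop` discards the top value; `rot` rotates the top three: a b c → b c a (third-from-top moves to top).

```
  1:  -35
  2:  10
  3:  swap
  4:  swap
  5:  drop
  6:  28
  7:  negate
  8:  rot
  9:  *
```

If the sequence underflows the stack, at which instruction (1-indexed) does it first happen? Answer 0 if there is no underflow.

-35    → -35
10     → -35 10
swap   → 10 -35
swap   → -35 10
drop   → -35
28     → -35 28
negate → -35 -28
rot  — needs 3 operands, stack has 2 → underflow

8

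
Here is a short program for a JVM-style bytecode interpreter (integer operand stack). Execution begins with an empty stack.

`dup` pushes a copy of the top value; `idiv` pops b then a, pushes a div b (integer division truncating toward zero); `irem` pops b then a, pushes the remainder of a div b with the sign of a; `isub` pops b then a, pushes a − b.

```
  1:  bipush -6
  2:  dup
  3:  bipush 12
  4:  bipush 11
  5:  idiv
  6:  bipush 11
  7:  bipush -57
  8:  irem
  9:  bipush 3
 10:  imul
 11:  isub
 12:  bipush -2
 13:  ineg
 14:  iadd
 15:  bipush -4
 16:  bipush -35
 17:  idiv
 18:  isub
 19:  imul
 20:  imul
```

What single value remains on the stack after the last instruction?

bipush -6  -> [-6]
dup        -> [-6, -6]
bipush 12  -> [-6, -6, 12]
bipush 11  -> [-6, -6, 12, 11]
idiv       -> [-6, -6, 1]
bipush 11  -> [-6, -6, 1, 11]
bipush -57 -> [-6, -6, 1, 11, -57]
irem       -> [-6, -6, 1, 11]
bipush 3   -> [-6, -6, 1, 11, 3]
imul       -> [-6, -6, 1, 33]
isub       -> [-6, -6, -32]
bipush -2  -> [-6, -6, -32, -2]
ineg       -> [-6, -6, -32, 2]
iadd       -> [-6, -6, -30]
bipush -4  -> [-6, -6, -30, -4]
bipush -35 -> [-6, -6, -30, -4, -35]
idiv       -> [-6, -6, -30, 0]
isub       -> [-6, -6, -30]
imul       -> [-6, 180]
imul       -> [-1080]

-1080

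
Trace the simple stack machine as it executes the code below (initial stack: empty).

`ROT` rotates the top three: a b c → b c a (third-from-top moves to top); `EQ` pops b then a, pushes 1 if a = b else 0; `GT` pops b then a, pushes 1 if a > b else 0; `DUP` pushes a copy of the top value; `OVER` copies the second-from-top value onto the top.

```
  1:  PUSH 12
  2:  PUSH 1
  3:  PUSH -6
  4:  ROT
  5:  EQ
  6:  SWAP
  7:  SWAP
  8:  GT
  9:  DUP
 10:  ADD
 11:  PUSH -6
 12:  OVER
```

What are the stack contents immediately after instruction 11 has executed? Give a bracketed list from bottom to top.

PUSH 12 → [12]
PUSH 1  → [12, 1]
PUSH -6 → [12, 1, -6]
ROT     → [1, -6, 12]
EQ      → [1, 0]
SWAP    → [0, 1]
SWAP    → [1, 0]
GT      → [1]
DUP     → [1, 1]
ADD     → [2]
PUSH -6 → [2, -6]

[2, -6]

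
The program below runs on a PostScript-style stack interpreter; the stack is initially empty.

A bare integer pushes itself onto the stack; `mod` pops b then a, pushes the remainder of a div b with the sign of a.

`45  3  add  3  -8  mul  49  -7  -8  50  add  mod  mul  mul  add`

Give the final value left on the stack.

45  -> [45]
3   -> [45, 3]
add -> [48]
3   -> [48, 3]
-8  -> [48, 3, -8]
mul -> [48, -24]
49  -> [48, -24, 49]
-7  -> [48, -24, 49, -7]
-8  -> [48, -24, 49, -7, -8]
50  -> [48, -24, 49, -7, -8, 50]
add -> [48, -24, 49, -7, 42]
mod -> [48, -24, 49, -7]
mul -> [48, -24, -343]
mul -> [48, 8232]
add -> [8280]

8280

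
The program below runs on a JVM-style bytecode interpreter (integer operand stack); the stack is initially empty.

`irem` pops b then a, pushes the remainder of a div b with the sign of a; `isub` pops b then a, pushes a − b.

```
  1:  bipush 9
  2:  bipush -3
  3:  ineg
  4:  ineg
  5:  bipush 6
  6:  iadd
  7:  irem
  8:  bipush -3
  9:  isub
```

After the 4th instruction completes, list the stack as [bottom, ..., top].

bipush 9  -> [9]
bipush -3 -> [9, -3]
ineg      -> [9, 3]
ineg      -> [9, -3]

[9, -3]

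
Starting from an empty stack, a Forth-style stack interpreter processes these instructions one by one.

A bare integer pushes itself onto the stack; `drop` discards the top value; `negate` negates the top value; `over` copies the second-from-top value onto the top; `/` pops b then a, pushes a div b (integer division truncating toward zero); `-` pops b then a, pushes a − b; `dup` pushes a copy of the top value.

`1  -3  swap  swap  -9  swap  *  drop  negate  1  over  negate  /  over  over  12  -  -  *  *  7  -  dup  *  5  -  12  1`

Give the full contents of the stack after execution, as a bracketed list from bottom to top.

1       [1]
-3      [1, -3]
swap    [-3, 1]
swap    [1, -3]
-9      [1, -3, -9]
swap    [1, -9, -3]
*       [1, 27]
drop    [1]
negate  [-1]
1       [-1, 1]
over    [-1, 1, -1]
negate  [-1, 1, 1]
/       [-1, 1]
over    [-1, 1, -1]
over    [-1, 1, -1, 1]
12      [-1, 1, -1, 1, 12]
-       [-1, 1, -1, -11]
-       [-1, 1, 10]
*       [-1, 10]
*       [-10]
7       [-10, 7]
-       [-17]
dup     [-17, -17]
*       [289]
5       [289, 5]
-       [284]
12      [284, 12]
1       [284, 12, 1]

[284, 12, 1]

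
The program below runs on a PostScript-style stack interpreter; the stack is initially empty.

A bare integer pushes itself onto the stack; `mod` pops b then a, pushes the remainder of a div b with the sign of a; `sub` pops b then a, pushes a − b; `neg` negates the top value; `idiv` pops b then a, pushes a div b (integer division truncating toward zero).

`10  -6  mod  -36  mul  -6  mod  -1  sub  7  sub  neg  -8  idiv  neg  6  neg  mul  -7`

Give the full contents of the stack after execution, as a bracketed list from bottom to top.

[0, -7]

10   → [10]
-6   → [10, -6]
mod  → [4]
-36  → [4, -36]
mul  → [-144]
-6   → [-144, -6]
mod  → [0]
-1   → [0, -1]
sub  → [1]
7    → [1, 7]
sub  → [-6]
neg  → [6]
-8   → [6, -8]
idiv → [0]
neg  → [0]
6    → [0, 6]
neg  → [0, -6]
mul  → [0]
-7   → [0, -7]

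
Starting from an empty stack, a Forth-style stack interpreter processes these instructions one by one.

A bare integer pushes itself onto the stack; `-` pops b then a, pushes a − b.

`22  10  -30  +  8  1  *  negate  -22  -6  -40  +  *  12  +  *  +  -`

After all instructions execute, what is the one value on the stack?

22     → 22
10     → 22 10
-30    → 22 10 -30
+      → 22 -20
8      → 22 -20 8
1      → 22 -20 8 1
*      → 22 -20 8
negate → 22 -20 -8
-22    → 22 -20 -8 -22
-6     → 22 -20 -8 -22 -6
-40    → 22 -20 -8 -22 -6 -40
+      → 22 -20 -8 -22 -46
*      → 22 -20 -8 1012
12     → 22 -20 -8 1012 12
+      → 22 -20 -8 1024
*      → 22 -20 -8192
+      → 22 -8212
-      → 8234

8234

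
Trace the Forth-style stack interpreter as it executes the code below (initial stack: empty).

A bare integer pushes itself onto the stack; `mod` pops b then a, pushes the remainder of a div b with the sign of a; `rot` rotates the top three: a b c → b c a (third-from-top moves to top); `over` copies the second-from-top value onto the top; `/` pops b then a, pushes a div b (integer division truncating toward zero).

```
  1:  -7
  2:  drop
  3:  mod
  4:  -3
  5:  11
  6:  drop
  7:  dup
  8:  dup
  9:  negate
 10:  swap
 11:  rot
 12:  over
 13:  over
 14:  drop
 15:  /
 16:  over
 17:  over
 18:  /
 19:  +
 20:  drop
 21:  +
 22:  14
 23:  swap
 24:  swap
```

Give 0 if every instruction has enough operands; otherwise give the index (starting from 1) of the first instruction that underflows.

3

-7   : -7
drop : (empty)
mod  — needs 2 operands, stack has 0 → underflow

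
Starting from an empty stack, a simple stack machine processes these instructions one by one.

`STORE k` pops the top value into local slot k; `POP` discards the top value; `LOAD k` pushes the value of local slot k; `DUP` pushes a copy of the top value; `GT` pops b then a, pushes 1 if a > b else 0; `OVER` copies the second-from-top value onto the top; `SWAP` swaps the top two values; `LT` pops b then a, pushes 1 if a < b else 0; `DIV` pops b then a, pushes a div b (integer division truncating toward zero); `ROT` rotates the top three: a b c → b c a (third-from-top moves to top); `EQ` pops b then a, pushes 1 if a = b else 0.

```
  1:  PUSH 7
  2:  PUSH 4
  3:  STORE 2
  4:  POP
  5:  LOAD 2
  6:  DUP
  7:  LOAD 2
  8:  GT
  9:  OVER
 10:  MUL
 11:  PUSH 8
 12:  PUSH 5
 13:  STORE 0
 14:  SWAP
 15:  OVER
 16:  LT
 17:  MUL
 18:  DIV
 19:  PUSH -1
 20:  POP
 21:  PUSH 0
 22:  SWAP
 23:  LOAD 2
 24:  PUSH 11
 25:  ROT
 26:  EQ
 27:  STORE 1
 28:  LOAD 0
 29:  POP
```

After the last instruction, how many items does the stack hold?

2

PUSH 7  → [7]
PUSH 4  → [7, 4]
STORE 2 → [7]
POP     → []
LOAD 2  → [4]
DUP     → [4, 4]
LOAD 2  → [4, 4, 4]
GT      → [4, 0]
OVER    → [4, 0, 4]
MUL     → [4, 0]
PUSH 8  → [4, 0, 8]
PUSH 5  → [4, 0, 8, 5]
STORE 0 → [4, 0, 8]
SWAP    → [4, 8, 0]
OVER    → [4, 8, 0, 8]
LT      → [4, 8, 1]
MUL     → [4, 8]
DIV     → [0]
PUSH -1 → [0, -1]
POP     → [0]
PUSH 0  → [0, 0]
SWAP    → [0, 0]
LOAD 2  → [0, 0, 4]
PUSH 11 → [0, 0, 4, 11]
ROT     → [0, 4, 11, 0]
EQ      → [0, 4, 0]
STORE 1 → [0, 4]
LOAD 0  → [0, 4, 5]
POP     → [0, 4]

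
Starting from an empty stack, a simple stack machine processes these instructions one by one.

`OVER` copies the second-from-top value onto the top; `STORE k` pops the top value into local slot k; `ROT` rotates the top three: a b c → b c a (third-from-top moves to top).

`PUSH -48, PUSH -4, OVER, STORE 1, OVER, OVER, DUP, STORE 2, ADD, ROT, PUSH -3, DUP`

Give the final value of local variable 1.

PUSH -48 → -48
PUSH -4  → -48 -4
OVER     → -48 -4 -48
STORE 1  → -48 -4
OVER     → -48 -4 -48
OVER     → -48 -4 -48 -4
DUP      → -48 -4 -48 -4 -4
STORE 2  → -48 -4 -48 -4
ADD      → -48 -4 -52
ROT      → -4 -52 -48
PUSH -3  → -4 -52 -48 -3
DUP      → -4 -52 -48 -3 -3

-48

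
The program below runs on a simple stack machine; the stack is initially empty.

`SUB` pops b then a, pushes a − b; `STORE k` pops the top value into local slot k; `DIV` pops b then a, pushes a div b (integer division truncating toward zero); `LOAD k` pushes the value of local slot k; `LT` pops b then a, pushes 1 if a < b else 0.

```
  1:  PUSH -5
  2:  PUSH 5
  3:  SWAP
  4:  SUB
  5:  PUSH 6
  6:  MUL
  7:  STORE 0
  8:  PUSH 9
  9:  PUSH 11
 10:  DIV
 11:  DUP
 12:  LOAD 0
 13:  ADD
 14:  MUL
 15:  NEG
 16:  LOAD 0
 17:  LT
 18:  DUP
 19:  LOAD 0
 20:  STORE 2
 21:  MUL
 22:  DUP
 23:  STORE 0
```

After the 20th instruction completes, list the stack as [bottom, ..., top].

[1, 1]

PUSH -5  [-5]
PUSH 5   [-5, 5]
SWAP     [5, -5]
SUB      [10]
PUSH 6   [10, 6]
MUL      [60]
STORE 0  []
PUSH 9   [9]
PUSH 11  [9, 11]
DIV      [0]
DUP      [0, 0]
LOAD 0   [0, 0, 60]
ADD      [0, 60]
MUL      [0]
NEG      [0]
LOAD 0   [0, 60]
LT       [1]
DUP      [1, 1]
LOAD 0   [1, 1, 60]
STORE 2  [1, 1]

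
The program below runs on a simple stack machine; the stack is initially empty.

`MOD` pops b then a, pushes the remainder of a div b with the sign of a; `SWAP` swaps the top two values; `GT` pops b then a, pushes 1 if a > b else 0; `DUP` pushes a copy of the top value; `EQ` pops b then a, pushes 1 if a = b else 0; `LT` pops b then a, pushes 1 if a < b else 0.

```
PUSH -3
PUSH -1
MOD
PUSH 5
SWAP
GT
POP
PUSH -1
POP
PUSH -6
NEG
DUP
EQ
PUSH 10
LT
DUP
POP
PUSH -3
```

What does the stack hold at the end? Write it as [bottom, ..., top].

PUSH -3 : -3
PUSH -1 : -3 -1
MOD     : 0
PUSH 5  : 0 5
SWAP    : 5 0
GT      : 1
POP     : (empty)
PUSH -1 : -1
POP     : (empty)
PUSH -6 : -6
NEG     : 6
DUP     : 6 6
EQ      : 1
PUSH 10 : 1 10
LT      : 1
DUP     : 1 1
POP     : 1
PUSH -3 : 1 -3

[1, -3]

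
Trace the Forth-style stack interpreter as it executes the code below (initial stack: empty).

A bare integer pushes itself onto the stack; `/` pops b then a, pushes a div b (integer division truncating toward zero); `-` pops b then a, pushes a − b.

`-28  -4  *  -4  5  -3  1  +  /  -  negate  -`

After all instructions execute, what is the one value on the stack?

-28    -> [-28]
-4     -> [-28, -4]
*      -> [112]
-4     -> [112, -4]
5      -> [112, -4, 5]
-3     -> [112, -4, 5, -3]
1      -> [112, -4, 5, -3, 1]
+      -> [112, -4, 5, -2]
/      -> [112, -4, -2]
-      -> [112, -2]
negate -> [112, 2]
-      -> [110]

110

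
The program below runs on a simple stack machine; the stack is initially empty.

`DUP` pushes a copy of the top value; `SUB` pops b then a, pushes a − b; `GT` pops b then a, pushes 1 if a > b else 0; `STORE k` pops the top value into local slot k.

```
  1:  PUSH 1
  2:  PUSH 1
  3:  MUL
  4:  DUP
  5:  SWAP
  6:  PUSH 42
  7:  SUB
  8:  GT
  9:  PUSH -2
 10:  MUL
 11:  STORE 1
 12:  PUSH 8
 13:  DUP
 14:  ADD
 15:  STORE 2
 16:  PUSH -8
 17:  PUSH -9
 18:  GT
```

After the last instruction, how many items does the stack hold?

PUSH 1  -> [1]
PUSH 1  -> [1, 1]
MUL     -> [1]
DUP     -> [1, 1]
SWAP    -> [1, 1]
PUSH 42 -> [1, 1, 42]
SUB     -> [1, -41]
GT      -> [1]
PUSH -2 -> [1, -2]
MUL     -> [-2]
STORE 1 -> []
PUSH 8  -> [8]
DUP     -> [8, 8]
ADD     -> [16]
STORE 2 -> []
PUSH -8 -> [-8]
PUSH -9 -> [-8, -9]
GT      -> [1]

1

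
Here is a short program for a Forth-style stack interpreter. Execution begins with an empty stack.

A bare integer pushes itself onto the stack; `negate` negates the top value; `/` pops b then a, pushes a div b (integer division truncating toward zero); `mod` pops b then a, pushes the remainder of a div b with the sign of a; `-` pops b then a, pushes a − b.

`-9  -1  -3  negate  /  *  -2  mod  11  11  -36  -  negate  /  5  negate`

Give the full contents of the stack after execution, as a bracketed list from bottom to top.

-9     → [-9]
-1     → [-9, -1]
-3     → [-9, -1, -3]
negate → [-9, -1, 3]
/      → [-9, 0]
*      → [0]
-2     → [0, -2]
mod    → [0]
11     → [0, 11]
11     → [0, 11, 11]
-36    → [0, 11, 11, -36]
-      → [0, 11, 47]
negate → [0, 11, -47]
/      → [0, 0]
5      → [0, 0, 5]
negate → [0, 0, -5]

[0, 0, -5]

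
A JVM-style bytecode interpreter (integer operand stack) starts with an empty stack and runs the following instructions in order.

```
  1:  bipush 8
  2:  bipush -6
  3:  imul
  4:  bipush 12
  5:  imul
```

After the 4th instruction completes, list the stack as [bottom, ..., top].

bipush 8   [8]
bipush -6  [8, -6]
imul       [-48]
bipush 12  [-48, 12]

[-48, 12]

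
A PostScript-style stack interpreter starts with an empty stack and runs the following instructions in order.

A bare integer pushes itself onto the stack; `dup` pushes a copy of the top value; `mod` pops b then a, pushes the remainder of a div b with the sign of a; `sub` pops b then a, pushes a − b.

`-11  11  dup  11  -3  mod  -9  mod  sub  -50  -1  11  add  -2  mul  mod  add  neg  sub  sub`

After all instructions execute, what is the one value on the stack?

-11  [-11]
11   [-11, 11]
dup  [-11, 11, 11]
11   [-11, 11, 11, 11]
-3   [-11, 11, 11, 11, -3]
mod  [-11, 11, 11, 2]
-9   [-11, 11, 11, 2, -9]
mod  [-11, 11, 11, 2]
sub  [-11, 11, 9]
-50  [-11, 11, 9, -50]
-1   [-11, 11, 9, -50, -1]
11   [-11, 11, 9, -50, -1, 11]
add  [-11, 11, 9, -50, 10]
-2   [-11, 11, 9, -50, 10, -2]
mul  [-11, 11, 9, -50, -20]
mod  [-11, 11, 9, -10]
add  [-11, 11, -1]
neg  [-11, 11, 1]
sub  [-11, 10]
sub  [-21]

-21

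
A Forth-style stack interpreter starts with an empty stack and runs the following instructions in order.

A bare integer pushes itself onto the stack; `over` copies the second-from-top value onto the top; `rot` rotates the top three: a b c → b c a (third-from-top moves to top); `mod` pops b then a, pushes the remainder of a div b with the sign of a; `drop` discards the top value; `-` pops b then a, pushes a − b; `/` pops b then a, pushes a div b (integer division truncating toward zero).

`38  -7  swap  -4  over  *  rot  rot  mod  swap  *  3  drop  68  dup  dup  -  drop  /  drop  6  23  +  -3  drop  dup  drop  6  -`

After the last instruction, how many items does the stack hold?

38   -> [38]
-7   -> [38, -7]
swap -> [-7, 38]
-4   -> [-7, 38, -4]
over -> [-7, 38, -4, 38]
*    -> [-7, 38, -152]
rot  -> [38, -152, -7]
rot  -> [-152, -7, 38]
mod  -> [-152, -7]
swap -> [-7, -152]
*    -> [1064]
3    -> [1064, 3]
drop -> [1064]
68   -> [1064, 68]
dup  -> [1064, 68, 68]
dup  -> [1064, 68, 68, 68]
-    -> [1064, 68, 0]
drop -> [1064, 68]
/    -> [15]
drop -> []
6    -> [6]
23   -> [6, 23]
+    -> [29]
-3   -> [29, -3]
drop -> [29]
dup  -> [29, 29]
drop -> [29]
6    -> [29, 6]
-    -> [23]

1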